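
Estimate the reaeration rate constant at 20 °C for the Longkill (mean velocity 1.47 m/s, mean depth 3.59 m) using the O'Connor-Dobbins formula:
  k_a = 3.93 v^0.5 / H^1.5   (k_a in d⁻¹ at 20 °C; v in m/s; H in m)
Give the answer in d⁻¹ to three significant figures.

k_a ≈ 0.701 d⁻¹

k_a = 3.93 × 1.47^0.5 / 3.59^1.5 = 3.93 × 1.212 / 6.802 = 0.7005 d⁻¹.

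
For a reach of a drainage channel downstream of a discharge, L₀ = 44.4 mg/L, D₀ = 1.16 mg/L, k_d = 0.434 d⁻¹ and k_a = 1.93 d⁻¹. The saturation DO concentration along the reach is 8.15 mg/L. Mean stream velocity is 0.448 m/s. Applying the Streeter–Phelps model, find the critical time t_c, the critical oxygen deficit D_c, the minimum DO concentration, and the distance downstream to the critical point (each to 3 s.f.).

With k_a/k_d = 4.447 and 1 − D₀(k_a−k_d)/(k_d L₀) = 0.9099,
t_c = ln(4.447 × 0.9099) / (1.93 − 0.434) = ln(4.047) / 1.496 = 1.398/1.496 = 0.9344 d.
D_c = (k_d/k_a) L₀ e^(−k_d t_c) = (0.434/1.93) × 44.4 × e^(−0.434×0.9344) = 0.2249 × 44.4 × 0.6666 = 6.656 mg/L.
Minimum DO = C_s − D_c = 8.15 − 6.656 = 1.494 mg/L.
x_c = v t_c = 0.448 m/s × 0.9344 d × 86400 s/d = 36170 m ≈ 36.2 km.

t_c ≈ 0.934 d; D_c ≈ 6.66 mg/L; min DO ≈ 1.49 mg/L; x_c ≈ 36.2 km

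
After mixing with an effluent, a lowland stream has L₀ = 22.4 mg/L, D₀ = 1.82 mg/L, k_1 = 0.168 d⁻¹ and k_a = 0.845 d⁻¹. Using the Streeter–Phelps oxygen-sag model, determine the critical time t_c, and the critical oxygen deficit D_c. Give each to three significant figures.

t_c ≈ 1.80 d; D_c ≈ 3.29 mg/L

With k_a/k_1 = 5.030 and 1 − D₀(k_a−k_1)/(k_1 L₀) = 0.6726,
t_c = ln(5.030 × 0.6726) / (0.845 − 0.168) = ln(3.383) / 0.6770 = 1.219/0.6770 = 1.800 d.
L(t_c) = L₀ e^(−k_1 t_c) = 22.4 × 0.7390 = 16.55 mg/L, and at the critical point k_a D_c = k_1 L, so D_c = (0.168/0.845) × 16.55 = 3.291 mg/L.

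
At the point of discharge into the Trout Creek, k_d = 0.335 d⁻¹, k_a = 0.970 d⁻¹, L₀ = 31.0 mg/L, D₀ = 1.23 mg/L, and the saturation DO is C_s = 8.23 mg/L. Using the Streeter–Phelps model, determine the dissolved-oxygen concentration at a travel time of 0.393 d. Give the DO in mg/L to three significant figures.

DO ≈ 4.22 mg/L

k_d L₀/(k_a−k_d) = 0.335×31.0/(0.970−0.335) = 10.38/0.6350 = 16.35 mg/L.
e^(−k_d t) = e^(−0.335×0.3930) = 0.8766; e^(−k_a t) = e^(−0.970×0.3930) = 0.6830.
D = 16.35 × (0.8766 − 0.6830) + 1.23 × 0.6830 = 3.166 + 0.8401 = 4.006 mg/L.
DO = C_s − D = 8.23 − 4.006 = 4.224 mg/L.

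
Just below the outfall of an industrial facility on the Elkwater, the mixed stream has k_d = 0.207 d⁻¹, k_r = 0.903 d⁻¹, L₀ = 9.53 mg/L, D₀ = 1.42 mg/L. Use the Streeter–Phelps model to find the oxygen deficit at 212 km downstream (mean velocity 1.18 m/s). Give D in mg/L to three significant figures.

D ≈ 1.63 mg/L

Travel time t = x/v = 212 km / (1.18 m/s) = 212000 m / 1.18 m/s = 179700 s = 2.079 d.
k_d L₀/(k_r−k_d) = 0.207×9.53/(0.903−0.207) = 1.973/0.6960 = 2.834 mg/L.
e^(−k_d t) = e^(−0.207×2.079) = 0.6502; e^(−k_r t) = e^(−0.903×2.079) = 0.1529.
D = 2.834 × (0.6502 − 0.1529) + 1.42 × 0.1529 = 1.409 + 0.2172 = 1.627 mg/L.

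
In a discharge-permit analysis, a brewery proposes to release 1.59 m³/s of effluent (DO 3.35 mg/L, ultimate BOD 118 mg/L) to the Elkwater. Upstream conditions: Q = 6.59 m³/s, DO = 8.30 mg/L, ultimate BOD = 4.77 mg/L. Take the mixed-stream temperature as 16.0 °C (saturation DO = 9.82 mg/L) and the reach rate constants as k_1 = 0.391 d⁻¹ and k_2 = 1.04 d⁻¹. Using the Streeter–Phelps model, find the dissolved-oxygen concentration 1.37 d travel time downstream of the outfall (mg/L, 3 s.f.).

DO ≈ 3.66 mg/L

Mixed DO = (6.59×8.30 + 1.59×3.35)/(6.59+1.59) = 60.02/8.180 = 7.338 mg/L.
Mixed L₀ = (6.59×4.77 + 1.59×118)/(8.180) = 219.1/8.180 = 26.78 mg/L.
Initial deficit D₀ = C_s − DO₀ = 9.82 − 7.338 = 2.482 mg/L.
D(1.37) = [0.391×26.78/(1.04−0.391)](e^(−0.391×1.37) − e^(−1.04×1.37)) + 2.482 e^(−1.04×1.37)
= 16.13 × (0.5853 − 0.2406) + 2.482 × 0.2406 = 6.159 mg/L.
DO = 9.82 − 6.159 = 3.661 mg/L.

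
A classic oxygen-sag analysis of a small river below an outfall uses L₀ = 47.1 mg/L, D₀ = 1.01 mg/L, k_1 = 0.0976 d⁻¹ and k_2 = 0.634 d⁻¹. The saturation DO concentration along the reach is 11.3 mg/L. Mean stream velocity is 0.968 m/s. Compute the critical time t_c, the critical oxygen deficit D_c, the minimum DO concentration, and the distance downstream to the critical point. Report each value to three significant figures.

At the critical point dD/dt = 0, so k_1 L₀ e^(−k_1 t) = k_2 D. Substituting D(t) from the Streeter–Phelps equation and solving for t gives
t_c = ln[(k_2/k_1)(1 − D₀(k_2−k_1)/(k_1 L₀))] / (k_2−k_1).
Here k_2−k_1 = 0.5364 d⁻¹ and 1 − D₀(k_2−k_1)/(k_1 L₀) = 1 − 1.01×0.5364/(0.0976×47.1) = 0.8821, so
t_c = ln(6.496 × 0.8821) / 0.5364 = 1.746 / 0.5364 = 3.255 d.
L(t_c) = L₀ e^(−k_1 t_c) = 47.1 × 0.7279 = 34.28 mg/L, and at the critical point k_2 D_c = k_1 L, so D_c = (0.0976/0.634) × 34.28 = 5.277 mg/L.
Minimum DO = C_s − D_c = 11.3 − 5.277 = 6.023 mg/L.
x_c = v t_c = 0.968 m/s × 3.255 d × 86400 s/d = 272200 m ≈ 272 km.

t_c ≈ 3.25 d; D_c ≈ 5.28 mg/L; min DO ≈ 6.02 mg/L; x_c ≈ 272 km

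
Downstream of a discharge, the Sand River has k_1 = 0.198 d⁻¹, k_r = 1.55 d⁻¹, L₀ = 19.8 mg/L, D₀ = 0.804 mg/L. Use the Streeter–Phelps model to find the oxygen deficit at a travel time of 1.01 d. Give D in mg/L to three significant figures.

k_1 L₀/(k_r−k_1) = 0.198×19.8/(1.55−0.198) = 3.920/1.352 = 2.900 mg/L.
e^(−k_1 t) = e^(−0.198×1.010) = 0.8187; e^(−k_r t) = e^(−1.55×1.010) = 0.2090.
D = 2.900 × (0.8187 − 0.2090) + 0.804 × 0.2090 = 1.768 + 0.1680 = 1.936 mg/L.

D ≈ 1.94 mg/L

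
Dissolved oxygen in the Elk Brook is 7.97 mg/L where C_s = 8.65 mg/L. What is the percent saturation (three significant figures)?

92.1 % saturation

% saturation = C/C_s × 100 = 7.97/8.65 × 100 = 92.1 %.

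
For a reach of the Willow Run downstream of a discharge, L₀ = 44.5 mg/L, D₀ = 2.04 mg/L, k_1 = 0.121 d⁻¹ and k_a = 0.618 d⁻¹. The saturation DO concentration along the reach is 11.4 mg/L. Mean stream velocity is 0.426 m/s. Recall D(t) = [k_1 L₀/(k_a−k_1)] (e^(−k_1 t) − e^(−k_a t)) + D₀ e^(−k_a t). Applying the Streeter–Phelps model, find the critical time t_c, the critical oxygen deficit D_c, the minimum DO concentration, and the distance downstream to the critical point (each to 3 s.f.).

At the critical point dD/dt = 0, so k_1 L₀ e^(−k_1 t) = k_a D. Substituting D(t) from the Streeter–Phelps equation and solving for t gives
t_c = ln[(k_a/k_1)(1 − D₀(k_a−k_1)/(k_1 L₀))] / (k_a−k_1).
Here k_a−k_1 = 0.4970 d⁻¹ and 1 − D₀(k_a−k_1)/(k_1 L₀) = 1 − 2.04×0.4970/(0.121×44.5) = 0.8117, so
t_c = ln(5.107 × 0.8117) / 0.4970 = 1.422 / 0.4970 = 2.861 d.
D_c = (k_1/k_a) L₀ e^(−k_1 t_c) = (0.121/0.618) × 44.5 × e^(−0.121×2.861) = 0.1958 × 44.5 × 0.7074 = 6.163 mg/L.
Minimum DO = C_s − D_c = 11.4 − 6.163 = 5.237 mg/L.
x_c = v t_c = 0.426 m/s × 2.861 d × 86400 s/d = 105300 m ≈ 105 km.

t_c ≈ 2.86 d; D_c ≈ 6.16 mg/L; min DO ≈ 5.24 mg/L; x_c ≈ 105 km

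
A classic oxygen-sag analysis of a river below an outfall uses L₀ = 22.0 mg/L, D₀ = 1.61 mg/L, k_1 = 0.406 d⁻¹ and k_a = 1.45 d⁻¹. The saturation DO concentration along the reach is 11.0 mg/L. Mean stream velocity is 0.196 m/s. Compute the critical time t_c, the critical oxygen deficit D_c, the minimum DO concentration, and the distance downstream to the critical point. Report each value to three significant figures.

t_c = [1/(k_a−k_1)] ln[(k_a/k_1)(1 − D₀(k_a−k_1)/(k_1 L₀))]
= [1/(1.45−0.406)] ln[(1.45/0.406)(1 − 1.61×1.044/(0.406×22.0))]
= (1/1.044) ln[3.571 × 0.8118] = 0.9579 × ln(2.899) = 0.9579 × 1.064 = 1.020 d.
L(t_c) = L₀ e^(−k_1 t_c) = 22.0 × 0.6610 = 14.54 mg/L, and at the critical point k_a D_c = k_1 L, so D_c = (0.406/1.45) × 14.54 = 4.072 mg/L.
Minimum DO = C_s − D_c = 11.0 − 4.072 = 6.928 mg/L.
x_c = v t_c = 0.196 m/s × 1.020 d × 86400 s/d = 17270 m ≈ 17.3 km.

t_c ≈ 1.02 d; D_c ≈ 4.07 mg/L; min DO ≈ 6.93 mg/L; x_c ≈ 17.3 km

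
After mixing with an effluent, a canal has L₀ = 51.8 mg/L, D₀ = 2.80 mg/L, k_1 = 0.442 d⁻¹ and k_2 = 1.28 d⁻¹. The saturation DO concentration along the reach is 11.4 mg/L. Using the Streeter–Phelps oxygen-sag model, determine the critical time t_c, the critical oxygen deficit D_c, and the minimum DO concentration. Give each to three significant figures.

With k_2/k_1 = 2.896 and 1 − D₀(k_2−k_1)/(k_1 L₀) = 0.8975,
t_c = ln(2.896 × 0.8975) / (1.28 − 0.442) = ln(2.599) / 0.8380 = 0.9552/0.8380 = 1.140 d.
L(t_c) = L₀ e^(−k_1 t_c) = 51.8 × 0.6042 = 31.30 mg/L, and at the critical point k_2 D_c = k_1 L, so D_c = (0.442/1.28) × 31.30 = 10.81 mg/L.
Minimum DO = C_s − D_c = 11.4 − 10.81 = 0.5921 mg/L.

t_c ≈ 1.14 d; D_c ≈ 10.8 mg/L; min DO ≈ 0.592 mg/L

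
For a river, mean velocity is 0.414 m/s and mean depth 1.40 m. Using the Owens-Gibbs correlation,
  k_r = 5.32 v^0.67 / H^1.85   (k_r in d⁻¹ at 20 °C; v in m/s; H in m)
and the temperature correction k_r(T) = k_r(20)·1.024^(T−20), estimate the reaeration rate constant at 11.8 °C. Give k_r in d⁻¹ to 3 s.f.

k_r(20) = 5.32 × 0.414^0.67 / 1.40^1.85 = 5.32 × 0.5538 / 1.864 = 1.581 d⁻¹.
k_r(11.8) = 1.581 × 1.024^(11.8−20) = 1.581 × 0.8233 = 1.302 d⁻¹.

k_r ≈ 1.30 d⁻¹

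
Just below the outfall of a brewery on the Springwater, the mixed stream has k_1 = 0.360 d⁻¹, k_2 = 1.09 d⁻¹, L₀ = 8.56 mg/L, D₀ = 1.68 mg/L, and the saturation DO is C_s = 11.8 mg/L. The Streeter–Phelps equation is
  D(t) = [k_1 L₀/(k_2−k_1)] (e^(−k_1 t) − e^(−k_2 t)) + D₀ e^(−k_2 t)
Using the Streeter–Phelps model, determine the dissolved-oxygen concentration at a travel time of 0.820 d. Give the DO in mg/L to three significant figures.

DO ≈ 9.70 mg/L

k_1 L₀/(k_2−k_1) = 0.360×8.56/(1.09−0.360) = 3.082/0.7300 = 4.221 mg/L.
e^(−k_1 t) = e^(−0.360×0.8200) = 0.7444; e^(−k_2 t) = e^(−1.09×0.8200) = 0.4091.
D = 4.221 × (0.7444 − 0.4091) + 1.68 × 0.4091 = 1.415 + 0.6873 = 2.103 mg/L.
DO = C_s − D = 11.8 − 2.103 = 9.697 mg/L.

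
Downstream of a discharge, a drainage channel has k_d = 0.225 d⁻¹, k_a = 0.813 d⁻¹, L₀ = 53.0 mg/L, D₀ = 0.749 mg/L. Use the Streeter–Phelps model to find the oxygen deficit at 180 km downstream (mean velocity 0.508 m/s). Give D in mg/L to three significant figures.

D ≈ 7.36 mg/L

Travel time t = x/v = 180 km / (0.508 m/s) = 180000 m / 0.508 m/s = 354300 s = 4.101 d.
k_d L₀/(k_a−k_d) = 0.225×53.0/(0.813−0.225) = 11.93/0.5880 = 20.28 mg/L.
e^(−k_d t) = e^(−0.225×4.101) = 0.3974; e^(−k_a t) = e^(−0.813×4.101) = 0.03564.
D = 20.28 × (0.3974 − 0.03564) + 0.749 × 0.03564 = 7.337 + 0.02670 = 7.364 mg/L.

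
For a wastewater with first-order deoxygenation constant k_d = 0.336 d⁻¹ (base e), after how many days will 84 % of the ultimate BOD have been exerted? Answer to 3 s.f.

t ≈ 5.45 d

y/L₀ = 1 − e^(−k_d t) = 0.84 ⇒ e^(−k_d t) = 0.160
t = −ln(0.160) / 0.336 = 1.833 / 0.336 = 5.454 d.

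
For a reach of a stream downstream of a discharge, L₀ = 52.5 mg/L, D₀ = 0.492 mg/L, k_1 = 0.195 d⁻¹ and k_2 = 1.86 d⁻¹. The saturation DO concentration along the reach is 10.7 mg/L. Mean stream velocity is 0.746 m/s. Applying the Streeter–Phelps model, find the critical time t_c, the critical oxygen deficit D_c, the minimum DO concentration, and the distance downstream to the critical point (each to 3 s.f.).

t_c ≈ 1.30 d; D_c ≈ 4.27 mg/L; min DO ≈ 6.43 mg/L; x_c ≈ 84.1 km

t_c = [1/(k_2−k_1)] ln[(k_2/k_1)(1 − D₀(k_2−k_1)/(k_1 L₀))]
= [1/(1.86−0.195)] ln[(1.86/0.195)(1 − 0.492×1.665/(0.195×52.5))]
= (1/1.665) ln[9.538 × 0.9200] = 0.6006 × ln(8.775) = 0.6006 × 2.172 = 1.304 d.
D_c = (k_1/k_2) L₀ e^(−k_1 t_c) = (0.195/1.86) × 52.5 × e^(−0.195×1.304) = 0.1048 × 52.5 × 0.7754 = 4.268 mg/L.
Minimum DO = C_s − D_c = 10.7 − 4.268 = 6.432 mg/L.
x_c = v t_c = 0.746 m/s × 1.304 d × 86400 s/d = 84080 m ≈ 84.1 km.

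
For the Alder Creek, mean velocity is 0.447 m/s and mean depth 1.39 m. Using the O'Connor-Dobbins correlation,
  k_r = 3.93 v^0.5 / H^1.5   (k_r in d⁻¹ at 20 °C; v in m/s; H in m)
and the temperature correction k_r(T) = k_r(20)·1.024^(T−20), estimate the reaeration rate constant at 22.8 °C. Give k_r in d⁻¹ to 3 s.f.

k_r(20) = 3.93 × 0.447^0.5 / 1.39^1.5 = 3.93 × 0.6686 / 1.639 = 1.603 d⁻¹.
k_r(22.8) = 1.603 × 1.024^(22.8−20) = 1.603 × 1.069 = 1.713 d⁻¹.

k_r ≈ 1.71 d⁻¹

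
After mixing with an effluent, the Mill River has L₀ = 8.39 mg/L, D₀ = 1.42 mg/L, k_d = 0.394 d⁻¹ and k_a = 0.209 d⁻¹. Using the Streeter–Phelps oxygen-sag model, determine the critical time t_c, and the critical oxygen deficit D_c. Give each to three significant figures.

t_c ≈ 3.01 d; D_c ≈ 4.82 mg/L

t_c = [1/(k_a−k_d)] ln[(k_a/k_d)(1 − D₀(k_a−k_d)/(k_d L₀))]
= [1/(0.209−0.394)] ln[(0.209/0.394)(1 − 1.42×-0.1850/(0.394×8.39))]
= (1/-0.1850) ln[0.5305 × 1.079] = -5.405 × ln(0.5726) = -5.405 × -0.5575 = 3.014 d.
L(t_c) = L₀ e^(−k_d t_c) = 8.39 × 0.3050 = 2.559 mg/L, and at the critical point k_a D_c = k_d L, so D_c = (0.394/0.209) × 2.559 = 4.824 mg/L.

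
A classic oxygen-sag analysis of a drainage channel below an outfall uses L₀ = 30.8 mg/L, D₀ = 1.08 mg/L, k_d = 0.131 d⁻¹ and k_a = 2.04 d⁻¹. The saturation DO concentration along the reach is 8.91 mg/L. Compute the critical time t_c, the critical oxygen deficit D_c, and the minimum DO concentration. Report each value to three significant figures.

t_c ≈ 1.06 d; D_c ≈ 1.72 mg/L; min DO ≈ 7.19 mg/L

At the critical point dD/dt = 0, so k_d L₀ e^(−k_d t) = k_a D. Substituting D(t) from the Streeter–Phelps equation and solving for t gives
t_c = ln[(k_a/k_d)(1 − D₀(k_a−k_d)/(k_d L₀))] / (k_a−k_d).
Here k_a−k_d = 1.909 d⁻¹ and 1 − D₀(k_a−k_d)/(k_d L₀) = 1 − 1.08×1.909/(0.131×30.8) = 0.4890, so
t_c = ln(15.57 × 0.4890) / 1.909 = 2.030 / 1.909 = 1.063 d.
D_c = (k_d/k_a) L₀ e^(−k_d t_c) = (0.131/2.04) × 30.8 × e^(−0.131×1.063) = 0.06422 × 30.8 × 0.8700 = 1.721 mg/L.
Minimum DO = C_s − D_c = 8.91 − 1.721 = 7.189 mg/L.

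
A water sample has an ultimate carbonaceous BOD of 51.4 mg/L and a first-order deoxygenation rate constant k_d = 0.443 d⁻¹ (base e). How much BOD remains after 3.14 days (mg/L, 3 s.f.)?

L ≈ 12.8 mg/L

L_t = L₀ e^(−k_d t) = 51.4 × e^(−0.443×3.14) = 51.4 × 0.2488 = 12.79 mg/L.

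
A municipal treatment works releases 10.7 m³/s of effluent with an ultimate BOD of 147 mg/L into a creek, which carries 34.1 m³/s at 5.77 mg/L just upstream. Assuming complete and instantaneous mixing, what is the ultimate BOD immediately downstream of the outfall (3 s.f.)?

Flow-weighted mixing: C = (Q_r C_r + Q_w C_w)/(Q_r + Q_w)
= (34.1×5.77 + 10.7×147)/(34.1 + 10.7) = 1770/44.80 = 39.50 mg/L.

39.5 mg/L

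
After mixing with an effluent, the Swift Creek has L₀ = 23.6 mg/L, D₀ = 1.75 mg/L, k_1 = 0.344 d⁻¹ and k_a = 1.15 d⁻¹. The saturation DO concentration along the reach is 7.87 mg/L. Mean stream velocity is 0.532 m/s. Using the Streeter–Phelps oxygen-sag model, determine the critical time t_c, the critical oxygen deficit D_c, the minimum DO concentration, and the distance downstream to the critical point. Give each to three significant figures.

t_c = [1/(k_a−k_1)] ln[(k_a/k_1)(1 − D₀(k_a−k_1)/(k_1 L₀))]
= [1/(1.15−0.344)] ln[(1.15/0.344)(1 − 1.75×0.8060/(0.344×23.6))]
= (1/0.8060) ln[3.343 × 0.8263] = 1.241 × ln(2.762) = 1.241 × 1.016 = 1.261 d.
D_c = (k_1/k_a) L₀ e^(−k_1 t_c) = (0.344/1.15) × 23.6 × e^(−0.344×1.261) = 0.2991 × 23.6 × 0.6481 = 4.576 mg/L.
Minimum DO = C_s − D_c = 7.87 − 4.576 = 3.294 mg/L.
x_c = v t_c = 0.532 m/s × 1.261 d × 86400 s/d = 57940 m ≈ 57.9 km.

t_c ≈ 1.26 d; D_c ≈ 4.58 mg/L; min DO ≈ 3.29 mg/L; x_c ≈ 57.9 km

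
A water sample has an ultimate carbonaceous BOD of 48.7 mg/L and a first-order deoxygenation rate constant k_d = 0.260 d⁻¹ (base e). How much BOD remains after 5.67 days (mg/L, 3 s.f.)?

L_t = L₀ e^(−k_d t) = 48.7 × e^(−0.260×5.67) = 48.7 × 0.2290 = 11.15 mg/L.

L ≈ 11.2 mg/L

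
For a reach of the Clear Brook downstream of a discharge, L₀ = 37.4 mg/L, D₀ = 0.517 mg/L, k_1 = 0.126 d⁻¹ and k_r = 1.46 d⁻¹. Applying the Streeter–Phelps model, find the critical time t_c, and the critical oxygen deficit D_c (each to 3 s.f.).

With k_r/k_1 = 11.59 and 1 − D₀(k_r−k_1)/(k_1 L₀) = 0.8536,
t_c = ln(11.59 × 0.8536) / (1.46 − 0.126) = ln(9.891) / 1.334 = 2.292/1.334 = 1.718 d.
L(t_c) = L₀ e^(−k_1 t_c) = 37.4 × 0.8054 = 30.12 mg/L, and at the critical point k_r D_c = k_1 L, so D_c = (0.126/1.46) × 30.12 = 2.599 mg/L.

t_c ≈ 1.72 d; D_c ≈ 2.60 mg/L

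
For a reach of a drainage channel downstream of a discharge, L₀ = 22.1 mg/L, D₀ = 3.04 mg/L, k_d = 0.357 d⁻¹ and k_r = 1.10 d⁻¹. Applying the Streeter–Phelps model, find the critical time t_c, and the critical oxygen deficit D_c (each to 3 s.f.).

t_c ≈ 1.06 d; D_c ≈ 4.91 mg/L

With k_r/k_d = 3.081 and 1 − D₀(k_r−k_d)/(k_d L₀) = 0.7137,
t_c = ln(3.081 × 0.7137) / (1.10 − 0.357) = ln(2.199) / 0.7430 = 0.7881/0.7430 = 1.061 d.
L(t_c) = L₀ e^(−k_d t_c) = 22.1 × 0.6848 = 15.13 mg/L, and at the critical point k_r D_c = k_d L, so D_c = (0.357/1.10) × 15.13 = 4.912 mg/L.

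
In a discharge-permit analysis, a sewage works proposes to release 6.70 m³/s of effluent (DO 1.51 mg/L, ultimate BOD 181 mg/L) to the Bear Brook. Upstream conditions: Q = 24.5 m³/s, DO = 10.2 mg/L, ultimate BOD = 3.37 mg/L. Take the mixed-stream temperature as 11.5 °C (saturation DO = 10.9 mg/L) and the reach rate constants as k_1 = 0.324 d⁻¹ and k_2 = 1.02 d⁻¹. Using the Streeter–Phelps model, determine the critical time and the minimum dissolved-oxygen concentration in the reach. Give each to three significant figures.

Mixed DO = (24.5×10.2 + 6.70×1.51)/(24.5+6.70) = 260.0/31.20 = 8.334 mg/L.
Mixed L₀ = (24.5×3.37 + 6.70×181)/(31.20) = 1295/31.20 = 41.51 mg/L.
Initial deficit D₀ = C_s − DO₀ = 10.9 − 8.334 = 2.566 mg/L.
t_c = (1/0.6960) ln[(1.02/0.324)(1 − 2.566×0.6960/(0.324×41.51))] = 1.437 × ln(2.730) = 1.443 d.
D_c = (0.324/1.02) × 41.51 × e^(−0.324×1.443) = 0.3176 × 41.51 × 0.6265 = 8.262 mg/L.
Minimum DO = 10.9 − 8.262 = 2.638 mg/L.

t_c ≈ 1.44 d; minimum DO ≈ 2.64 mg/L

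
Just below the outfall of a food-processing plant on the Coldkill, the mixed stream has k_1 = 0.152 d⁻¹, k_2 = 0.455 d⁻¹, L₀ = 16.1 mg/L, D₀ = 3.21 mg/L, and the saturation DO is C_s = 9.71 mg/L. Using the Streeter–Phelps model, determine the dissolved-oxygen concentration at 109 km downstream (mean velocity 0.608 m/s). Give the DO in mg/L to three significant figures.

Travel time t = x/v = 109 km / (0.608 m/s) = 109000 m / 0.608 m/s = 179300 s = 2.075 d.
k_1 L₀/(k_2−k_1) = 0.152×16.1/(0.455−0.152) = 2.447/0.3030 = 8.077 mg/L.
e^(−k_1 t) = e^(−0.152×2.075) = 0.7295; e^(−k_2 t) = e^(−0.455×2.075) = 0.3890.
D = 8.077 × (0.7295 − 0.3890) + 3.21 × 0.3890 = 2.750 + 1.249 = 3.999 mg/L.
DO = C_s − D = 9.71 − 3.999 = 5.711 mg/L.

DO ≈ 5.71 mg/L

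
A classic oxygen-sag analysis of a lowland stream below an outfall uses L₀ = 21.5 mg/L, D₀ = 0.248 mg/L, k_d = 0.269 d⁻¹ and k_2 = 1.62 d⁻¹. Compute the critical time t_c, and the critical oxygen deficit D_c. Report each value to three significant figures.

At the critical point dD/dt = 0, so k_d L₀ e^(−k_d t) = k_2 D. Substituting D(t) from the Streeter–Phelps equation and solving for t gives
t_c = ln[(k_2/k_d)(1 − D₀(k_2−k_d)/(k_d L₀))] / (k_2−k_d).
Here k_2−k_d = 1.351 d⁻¹ and 1 − D₀(k_2−k_d)/(k_d L₀) = 1 − 0.248×1.351/(0.269×21.5) = 0.9421, so
t_c = ln(6.022 × 0.9421) / 1.351 = 1.736 / 1.351 = 1.285 d.
D_c = (k_d/k_2) L₀ e^(−k_d t_c) = (0.269/1.62) × 21.5 × e^(−0.269×1.285) = 0.1660 × 21.5 × 0.7078 = 2.527 mg/L.

t_c ≈ 1.28 d; D_c ≈ 2.53 mg/L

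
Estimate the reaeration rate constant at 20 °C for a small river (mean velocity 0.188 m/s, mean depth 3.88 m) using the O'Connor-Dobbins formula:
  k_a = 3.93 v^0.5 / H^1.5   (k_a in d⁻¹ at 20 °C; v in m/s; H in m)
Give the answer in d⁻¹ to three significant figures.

k_a ≈ 0.223 d⁻¹

k_a = 3.93 × 0.188^0.5 / 3.88^1.5 = 3.93 × 0.4336 / 7.643 = 0.2230 d⁻¹.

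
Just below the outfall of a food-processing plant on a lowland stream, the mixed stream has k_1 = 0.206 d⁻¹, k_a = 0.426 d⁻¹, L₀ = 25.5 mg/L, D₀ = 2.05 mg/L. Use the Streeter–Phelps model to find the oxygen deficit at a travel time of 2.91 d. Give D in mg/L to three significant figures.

D ≈ 6.79 mg/L

k_1 L₀/(k_a−k_1) = 0.206×25.5/(0.426−0.206) = 5.253/0.2200 = 23.88 mg/L.
e^(−k_1 t) = e^(−0.206×2.910) = 0.5491; e^(−k_a t) = e^(−0.426×2.910) = 0.2895.
D = 23.88 × (0.5491 − 0.2895) + 2.05 × 0.2895 = 6.199 + 0.5934 = 6.793 mg/L.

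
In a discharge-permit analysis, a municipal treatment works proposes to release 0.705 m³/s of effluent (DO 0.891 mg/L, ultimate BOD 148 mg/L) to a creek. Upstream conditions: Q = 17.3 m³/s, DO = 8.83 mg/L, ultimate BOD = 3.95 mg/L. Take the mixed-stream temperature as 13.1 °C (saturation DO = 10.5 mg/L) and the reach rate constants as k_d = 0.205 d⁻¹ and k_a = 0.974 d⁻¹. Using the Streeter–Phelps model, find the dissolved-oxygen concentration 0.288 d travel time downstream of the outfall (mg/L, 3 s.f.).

DO ≈ 8.52 mg/L

Mixed DO = (17.3×8.83 + 0.705×0.891)/(17.3+0.705) = 153.4/18.00 = 8.519 mg/L.
Mixed L₀ = (17.3×3.95 + 0.705×148)/(18.00) = 172.7/18.00 = 9.590 mg/L.
Initial deficit D₀ = C_s − DO₀ = 10.5 − 8.519 = 1.981 mg/L.
D(0.288) = [0.205×9.590/(0.974−0.205)](e^(−0.205×0.288) − e^(−0.974×0.288)) + 1.981 e^(−0.974×0.288)
= 2.557 × (0.9427 − 0.7554) + 1.981 × 0.7554 = 1.975 mg/L.
DO = 10.5 − 1.975 = 8.525 mg/L.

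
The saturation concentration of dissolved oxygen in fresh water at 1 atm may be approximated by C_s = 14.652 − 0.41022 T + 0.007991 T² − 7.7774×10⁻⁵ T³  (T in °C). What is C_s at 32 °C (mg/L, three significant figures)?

C_s = 14.652 − 0.41022×32 + 0.007991×32² − 7.7774×10⁻⁵×32³ = 7.159 mg/L.

C_s ≈ 7.16 mg/L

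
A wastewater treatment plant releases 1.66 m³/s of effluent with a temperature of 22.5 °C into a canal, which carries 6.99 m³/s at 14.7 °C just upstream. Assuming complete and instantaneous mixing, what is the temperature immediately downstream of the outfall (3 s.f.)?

16.2 °C

Flow-weighted mixing: C = (Q_r C_r + Q_w C_w)/(Q_r + Q_w)
= (6.99×14.7 + 1.66×22.5)/(6.99 + 1.66) = 140.1/8.650 = 16.20 °C.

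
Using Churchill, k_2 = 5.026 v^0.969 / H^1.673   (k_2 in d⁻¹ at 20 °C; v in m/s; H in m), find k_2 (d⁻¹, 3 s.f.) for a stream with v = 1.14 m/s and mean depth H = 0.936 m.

k_2 = 5.026 × 1.14^0.969 / 0.936^1.673 = 5.026 × 1.135 / 0.8953 = 6.374 d⁻¹.

k_2 ≈ 6.37 d⁻¹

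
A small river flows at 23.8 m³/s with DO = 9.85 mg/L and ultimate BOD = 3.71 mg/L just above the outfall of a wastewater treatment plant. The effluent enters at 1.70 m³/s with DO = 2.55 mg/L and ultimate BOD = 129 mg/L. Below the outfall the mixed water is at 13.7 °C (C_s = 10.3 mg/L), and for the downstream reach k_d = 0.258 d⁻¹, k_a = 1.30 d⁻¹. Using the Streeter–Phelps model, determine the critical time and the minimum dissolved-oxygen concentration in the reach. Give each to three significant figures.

t_c ≈ 1.19 d; minimum DO ≈ 8.54 mg/L

Mixed DO = (23.8×9.85 + 1.70×2.55)/(23.8+1.70) = 238.8/25.50 = 9.363 mg/L.
Mixed L₀ = (23.8×3.71 + 1.70×129)/(25.50) = 307.6/25.50 = 12.06 mg/L.
Initial deficit D₀ = C_s − DO₀ = 10.3 − 9.363 = 0.9367 mg/L.
t_c = (1/1.042) ln[(1.30/0.258)(1 − 0.9367×1.042/(0.258×12.06))] = 0.9597 × ln(3.459) = 1.191 d.
D_c = (0.258/1.30) × 12.06 × e^(−0.258×1.191) = 0.1985 × 12.06 × 0.7355 = 1.761 mg/L.
Minimum DO = 10.3 − 1.761 = 8.539 mg/L.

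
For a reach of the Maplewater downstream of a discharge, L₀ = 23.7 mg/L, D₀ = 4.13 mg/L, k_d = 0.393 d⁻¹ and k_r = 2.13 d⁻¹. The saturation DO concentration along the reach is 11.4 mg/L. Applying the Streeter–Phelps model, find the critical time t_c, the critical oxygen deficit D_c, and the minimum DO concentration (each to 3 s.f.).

With k_r/k_d = 5.420 and 1 − D₀(k_r−k_d)/(k_d L₀) = 0.2298,
t_c = ln(5.420 × 0.2298) / (2.13 − 0.393) = ln(1.245) / 1.737 = 0.2195/1.737 = 0.1264 d.
L(t_c) = L₀ e^(−k_d t_c) = 23.7 × 0.9516 = 22.55 mg/L, and at the critical point k_r D_c = k_d L, so D_c = (0.393/2.13) × 22.55 = 4.161 mg/L.
Minimum DO = C_s − D_c = 11.4 − 4.161 = 7.239 mg/L.

t_c ≈ 0.126 d; D_c ≈ 4.16 mg/L; min DO ≈ 7.24 mg/L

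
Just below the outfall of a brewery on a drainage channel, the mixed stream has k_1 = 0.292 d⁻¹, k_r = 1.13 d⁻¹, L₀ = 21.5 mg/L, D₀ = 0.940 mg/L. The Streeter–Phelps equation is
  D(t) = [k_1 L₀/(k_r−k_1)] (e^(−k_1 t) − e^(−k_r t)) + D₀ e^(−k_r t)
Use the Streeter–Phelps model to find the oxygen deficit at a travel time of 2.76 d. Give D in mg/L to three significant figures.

D ≈ 3.06 mg/L

k_1 L₀/(k_r−k_1) = 0.292×21.5/(1.13−0.292) = 6.278/0.8380 = 7.492 mg/L.
e^(−k_1 t) = e^(−0.292×2.760) = 0.4467; e^(−k_r t) = e^(−1.13×2.760) = 0.04421.
D = 7.492 × (0.4467 − 0.04421) + 0.940 × 0.04421 = 3.015 + 0.04156 = 3.057 mg/L.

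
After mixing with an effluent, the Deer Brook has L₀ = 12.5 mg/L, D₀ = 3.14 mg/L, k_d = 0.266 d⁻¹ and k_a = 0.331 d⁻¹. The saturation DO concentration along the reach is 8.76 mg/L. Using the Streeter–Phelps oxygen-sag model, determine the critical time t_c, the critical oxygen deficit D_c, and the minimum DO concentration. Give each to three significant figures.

t_c ≈ 2.39 d; D_c ≈ 5.32 mg/L; min DO ≈ 3.44 mg/L

t_c = [1/(k_a−k_d)] ln[(k_a/k_d)(1 − D₀(k_a−k_d)/(k_d L₀))]
= [1/(0.331−0.266)] ln[(0.331/0.266)(1 − 3.14×0.06500/(0.266×12.5))]
= (1/0.06500) ln[1.244 × 0.9386] = 15.38 × ln(1.168) = 15.38 × 0.1553 = 2.389 d.
L(t_c) = L₀ e^(−k_d t_c) = 12.5 × 0.5297 = 6.621 mg/L, and at the critical point k_a D_c = k_d L, so D_c = (0.266/0.331) × 6.621 = 5.321 mg/L.
Minimum DO = C_s − D_c = 8.76 − 5.321 = 3.439 mg/L.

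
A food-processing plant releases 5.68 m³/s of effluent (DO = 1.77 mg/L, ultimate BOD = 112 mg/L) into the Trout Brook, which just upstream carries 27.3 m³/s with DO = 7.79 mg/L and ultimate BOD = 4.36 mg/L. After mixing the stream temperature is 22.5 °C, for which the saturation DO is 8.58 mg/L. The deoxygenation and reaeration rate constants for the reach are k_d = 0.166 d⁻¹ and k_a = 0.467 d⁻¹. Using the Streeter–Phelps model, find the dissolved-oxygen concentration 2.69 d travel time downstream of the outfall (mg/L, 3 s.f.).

DO ≈ 3.58 mg/L

Mixed DO = (27.3×7.79 + 5.68×1.77)/(27.3+5.68) = 222.7/32.98 = 6.753 mg/L.
Mixed L₀ = (27.3×4.36 + 5.68×112)/(32.98) = 755.2/32.98 = 22.90 mg/L.
Initial deficit D₀ = C_s − DO₀ = 8.58 − 6.753 = 1.827 mg/L.
D(2.69) = [0.166×22.90/(0.467−0.166)](e^(−0.166×2.69) − e^(−0.467×2.69)) + 1.827 e^(−0.467×2.69)
= 12.63 × (0.6398 − 0.2847) + 1.827 × 0.2847 = 5.005 mg/L.
DO = 8.58 − 5.005 = 3.575 mg/L.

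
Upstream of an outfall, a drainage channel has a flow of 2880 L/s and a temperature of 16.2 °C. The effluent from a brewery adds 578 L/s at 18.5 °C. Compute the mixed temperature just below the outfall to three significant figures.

16.6 °C

Flow-weighted mixing: C = (Q_r C_r + Q_w C_w)/(Q_r + Q_w)
= (2880×16.2 + 578×18.5)/(2880 + 578) = 57350/3458 = 16.58 °C.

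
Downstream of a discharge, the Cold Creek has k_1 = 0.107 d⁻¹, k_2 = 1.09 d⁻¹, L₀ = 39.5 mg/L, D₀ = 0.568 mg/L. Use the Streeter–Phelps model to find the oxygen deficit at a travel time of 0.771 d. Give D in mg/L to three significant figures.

k_1 L₀/(k_2−k_1) = 0.107×39.5/(1.09−0.107) = 4.226/0.9830 = 4.300 mg/L.
e^(−k_1 t) = e^(−0.107×0.7710) = 0.9208; e^(−k_2 t) = e^(−1.09×0.7710) = 0.4315.
D = 4.300 × (0.9208 − 0.4315) + 0.568 × 0.4315 = 2.104 + 0.2451 = 2.349 mg/L.

D ≈ 2.35 mg/L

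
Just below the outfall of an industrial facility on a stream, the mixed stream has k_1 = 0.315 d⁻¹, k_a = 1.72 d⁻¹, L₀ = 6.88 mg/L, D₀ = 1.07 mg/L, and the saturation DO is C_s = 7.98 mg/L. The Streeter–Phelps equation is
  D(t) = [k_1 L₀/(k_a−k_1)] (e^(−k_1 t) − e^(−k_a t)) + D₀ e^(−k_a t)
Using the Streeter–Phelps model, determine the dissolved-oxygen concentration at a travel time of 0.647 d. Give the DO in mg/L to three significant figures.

k_1 L₀/(k_a−k_1) = 0.315×6.88/(1.72−0.315) = 2.167/1.405 = 1.542 mg/L.
e^(−k_1 t) = e^(−0.315×0.6470) = 0.8156; e^(−k_a t) = e^(−1.72×0.6470) = 0.3286.
D = 1.542 × (0.8156 − 0.3286) + 1.07 × 0.3286 = 0.7512 + 0.3516 = 1.103 mg/L.
DO = C_s − D = 7.98 − 1.103 = 6.877 mg/L.

DO ≈ 6.88 mg/L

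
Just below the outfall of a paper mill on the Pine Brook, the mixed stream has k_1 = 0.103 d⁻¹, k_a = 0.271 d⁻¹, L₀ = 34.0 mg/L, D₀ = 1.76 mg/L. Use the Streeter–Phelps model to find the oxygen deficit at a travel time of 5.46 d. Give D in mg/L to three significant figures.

k_1 L₀/(k_a−k_1) = 0.103×34.0/(0.271−0.103) = 3.502/0.1680 = 20.85 mg/L.
e^(−k_1 t) = e^(−0.103×5.460) = 0.5699; e^(−k_a t) = e^(−0.271×5.460) = 0.2277.
D = 20.85 × (0.5699 − 0.2277) + 1.76 × 0.2277 = 7.132 + 0.4008 = 7.533 mg/L.

D ≈ 7.53 mg/L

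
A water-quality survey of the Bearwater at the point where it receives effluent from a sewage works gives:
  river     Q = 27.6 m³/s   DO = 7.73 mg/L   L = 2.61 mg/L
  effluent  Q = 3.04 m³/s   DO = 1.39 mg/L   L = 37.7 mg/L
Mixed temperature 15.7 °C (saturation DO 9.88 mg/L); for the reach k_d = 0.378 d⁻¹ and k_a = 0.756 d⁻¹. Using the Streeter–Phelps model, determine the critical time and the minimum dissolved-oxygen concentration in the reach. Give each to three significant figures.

t_c ≈ 0.222 d; minimum DO ≈ 7.08 mg/L

Mixed DO = (27.6×7.73 + 3.04×1.39)/(27.6+3.04) = 217.6/30.64 = 7.101 mg/L.
Mixed L₀ = (27.6×2.61 + 3.04×37.7)/(30.64) = 186.6/30.64 = 6.092 mg/L.
Initial deficit D₀ = C_s − DO₀ = 9.88 − 7.101 = 2.779 mg/L.
t_c = (1/0.3780) ln[(0.756/0.378)(1 − 2.779×0.3780/(0.378×6.092))] = 2.646 × ln(1.088) = 0.2221 d.
D_c = (0.378/0.756) × 6.092 × e^(−0.378×0.2221) = 0.5000 × 6.092 × 0.9195 = 2.801 mg/L.
Minimum DO = 9.88 − 2.801 = 7.079 mg/L.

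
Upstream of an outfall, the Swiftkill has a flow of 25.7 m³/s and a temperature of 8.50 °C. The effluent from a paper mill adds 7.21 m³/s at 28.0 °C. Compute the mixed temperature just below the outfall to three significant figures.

12.8 °C

Flow-weighted mixing: C = (Q_r C_r + Q_w C_w)/(Q_r + Q_w)
= (25.7×8.50 + 7.21×28.0)/(25.7 + 7.21) = 420.3/32.91 = 12.77 °C.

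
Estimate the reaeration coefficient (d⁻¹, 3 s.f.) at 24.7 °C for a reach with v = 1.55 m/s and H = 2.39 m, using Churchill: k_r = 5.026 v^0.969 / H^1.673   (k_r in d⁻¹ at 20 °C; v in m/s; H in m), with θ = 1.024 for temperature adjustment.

k_r(20) = 5.026 × 1.55^0.969 / 2.39^1.673 = 5.026 × 1.529 / 4.296 = 1.789 d⁻¹.
k_r(24.7) = 1.789 × 1.024^(24.7−20) = 1.789 × 1.118 = 2.000 d⁻¹.

k_r ≈ 2.00 d⁻¹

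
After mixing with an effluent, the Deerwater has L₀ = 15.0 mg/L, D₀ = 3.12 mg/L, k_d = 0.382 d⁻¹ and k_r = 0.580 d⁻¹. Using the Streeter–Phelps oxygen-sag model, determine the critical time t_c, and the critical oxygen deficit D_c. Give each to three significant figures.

t_c = [1/(k_r−k_d)] ln[(k_r/k_d)(1 − D₀(k_r−k_d)/(k_d L₀))]
= [1/(0.580−0.382)] ln[(0.580/0.382)(1 − 3.12×0.1980/(0.382×15.0))]
= (1/0.1980) ln[1.518 × 0.8922] = 5.051 × ln(1.355) = 5.051 × 0.3035 = 1.533 d.
L(t_c) = L₀ e^(−k_d t_c) = 15.0 × 0.5568 = 8.352 mg/L, and at the critical point k_r D_c = k_d L, so D_c = (0.382/0.580) × 8.352 = 5.501 mg/L.

t_c ≈ 1.53 d; D_c ≈ 5.50 mg/L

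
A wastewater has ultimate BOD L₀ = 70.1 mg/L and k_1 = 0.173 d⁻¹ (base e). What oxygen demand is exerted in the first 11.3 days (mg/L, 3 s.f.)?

y_t = L₀(1 − e^(−k_1 t)) = 70.1 × (1 − e^(−0.173×11.3))
= 70.1 × (1 − 0.1416) = 70.1 × 0.8584 = 60.18 mg/L.

y ≈ 60.2 mg/L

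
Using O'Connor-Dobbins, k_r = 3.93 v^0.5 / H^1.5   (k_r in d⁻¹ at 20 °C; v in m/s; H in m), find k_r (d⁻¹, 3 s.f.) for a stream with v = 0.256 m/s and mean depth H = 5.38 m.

k_r ≈ 0.159 d⁻¹

k_r = 3.93 × 0.256^0.5 / 5.38^1.5 = 3.93 × 0.5060 / 12.48 = 0.1593 d⁻¹.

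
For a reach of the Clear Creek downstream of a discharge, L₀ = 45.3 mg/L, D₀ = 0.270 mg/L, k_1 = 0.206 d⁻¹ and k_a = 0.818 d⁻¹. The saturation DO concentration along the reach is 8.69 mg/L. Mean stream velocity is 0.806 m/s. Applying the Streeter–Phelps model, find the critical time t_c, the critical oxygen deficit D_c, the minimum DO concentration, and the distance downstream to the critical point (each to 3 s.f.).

With k_a/k_1 = 3.971 and 1 − D₀(k_a−k_1)/(k_1 L₀) = 0.9823,
t_c = ln(3.971 × 0.9823) / (0.818 − 0.206) = ln(3.901) / 0.6120 = 1.361/0.6120 = 2.224 d.
L(t_c) = L₀ e^(−k_1 t_c) = 45.3 × 0.6324 = 28.65 mg/L, and at the critical point k_a D_c = k_1 L, so D_c = (0.206/0.818) × 28.65 = 7.215 mg/L.
Minimum DO = C_s − D_c = 8.69 − 7.215 = 1.475 mg/L.
x_c = v t_c = 0.806 m/s × 2.224 d × 86400 s/d = 154900 m ≈ 155 km.

t_c ≈ 2.22 d; D_c ≈ 7.22 mg/L; min DO ≈ 1.47 mg/L; x_c ≈ 155 km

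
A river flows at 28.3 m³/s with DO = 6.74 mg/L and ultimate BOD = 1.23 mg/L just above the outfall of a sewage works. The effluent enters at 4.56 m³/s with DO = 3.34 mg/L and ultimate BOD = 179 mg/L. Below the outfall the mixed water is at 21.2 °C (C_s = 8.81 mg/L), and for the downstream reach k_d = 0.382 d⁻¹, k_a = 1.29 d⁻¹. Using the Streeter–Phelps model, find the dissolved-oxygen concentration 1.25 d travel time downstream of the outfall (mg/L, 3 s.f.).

Mixed DO = (28.3×6.74 + 4.56×3.34)/(28.3+4.56) = 206.0/32.86 = 6.268 mg/L.
Mixed L₀ = (28.3×1.23 + 4.56×179)/(32.86) = 851.0/32.86 = 25.90 mg/L.
Initial deficit D₀ = C_s − DO₀ = 8.81 − 6.268 = 2.542 mg/L.
D(1.25) = [0.382×25.90/(1.29−0.382)](e^(−0.382×1.25) − e^(−1.29×1.25)) + 2.542 e^(−1.29×1.25)
= 10.90 × (0.6203 − 0.1994) + 2.542 × 0.1994 = 5.093 mg/L.
DO = 8.81 − 5.093 = 3.717 mg/L.

DO ≈ 3.72 mg/L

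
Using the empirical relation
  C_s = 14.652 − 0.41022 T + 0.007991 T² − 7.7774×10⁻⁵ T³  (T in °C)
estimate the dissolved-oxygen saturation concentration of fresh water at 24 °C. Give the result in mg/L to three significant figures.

C_s = 14.652 − 0.41022×24 + 0.007991×24² − 7.7774×10⁻⁵×24³ = 8.334 mg/L.

C_s ≈ 8.33 mg/L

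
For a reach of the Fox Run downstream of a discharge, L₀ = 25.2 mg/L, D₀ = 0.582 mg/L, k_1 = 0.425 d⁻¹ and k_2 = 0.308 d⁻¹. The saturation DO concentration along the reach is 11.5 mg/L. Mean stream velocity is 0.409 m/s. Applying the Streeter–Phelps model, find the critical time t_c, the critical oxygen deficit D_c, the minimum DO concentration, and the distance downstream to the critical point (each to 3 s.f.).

t_c ≈ 2.70 d; D_c ≈ 11.0 mg/L; min DO ≈ 0.452 mg/L; x_c ≈ 95.3 km

With k_2/k_1 = 0.7247 and 1 − D₀(k_2−k_1)/(k_1 L₀) = 1.006,
t_c = ln(0.7247 × 1.006) / (0.308 − 0.425) = ln(0.7293) / -0.1170 = -0.3157/-0.1170 = 2.698 d.
L(t_c) = L₀ e^(−k_1 t_c) = 25.2 × 0.3177 = 8.006 mg/L, and at the critical point k_2 D_c = k_1 L, so D_c = (0.425/0.308) × 8.006 = 11.05 mg/L.
Minimum DO = C_s − D_c = 11.5 − 11.05 = 0.4521 mg/L.
x_c = v t_c = 0.409 m/s × 2.698 d × 86400 s/d = 95340 m ≈ 95.3 km.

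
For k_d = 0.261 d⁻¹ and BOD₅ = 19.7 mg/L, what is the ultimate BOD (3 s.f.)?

L₀ ≈ 27.0 mg/L

BOD₅ = L₀(1 − e^(−5k_d)) ⇒ L₀ = BOD₅ / (1 − e^(−5×0.261))
= 19.7 / (1 − 0.2712) = 19.7 / 0.7288 = 27.03 mg/L.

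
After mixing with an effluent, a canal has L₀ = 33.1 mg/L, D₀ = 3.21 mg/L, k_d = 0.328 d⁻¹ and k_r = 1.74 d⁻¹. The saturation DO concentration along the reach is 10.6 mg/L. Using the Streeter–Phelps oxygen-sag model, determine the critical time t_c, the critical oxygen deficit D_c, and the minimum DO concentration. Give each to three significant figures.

With k_r/k_d = 5.305 and 1 − D₀(k_r−k_d)/(k_d L₀) = 0.5825,
t_c = ln(5.305 × 0.5825) / (1.74 − 0.328) = ln(3.090) / 1.412 = 1.128/1.412 = 0.7990 d.
L(t_c) = L₀ e^(−k_d t_c) = 33.1 × 0.7694 = 25.47 mg/L, and at the critical point k_r D_c = k_d L, so D_c = (0.328/1.74) × 25.47 = 4.801 mg/L.
Minimum DO = C_s − D_c = 10.6 − 4.801 = 5.799 mg/L.

t_c ≈ 0.799 d; D_c ≈ 4.80 mg/L; min DO ≈ 5.80 mg/L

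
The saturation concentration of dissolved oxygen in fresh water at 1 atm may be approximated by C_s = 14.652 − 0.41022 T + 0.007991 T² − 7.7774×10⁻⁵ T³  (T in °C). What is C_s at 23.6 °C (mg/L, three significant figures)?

C_s ≈ 8.40 mg/L

C_s = 14.652 − 0.41022×23.6 + 0.007991×23.6² − 7.7774×10⁻⁵×23.6³ = 8.399 mg/L.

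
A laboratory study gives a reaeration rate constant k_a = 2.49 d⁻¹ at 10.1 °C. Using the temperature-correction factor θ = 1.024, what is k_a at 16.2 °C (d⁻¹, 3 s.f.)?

k_a(T₂) = k_a(T₁) · θ^(T₂−T₁) = 2.49 × 1.024^(16.2−10.1)
= 2.49 × 1.024^6.10 = 2.49 × 1.156 = 2.878 d⁻¹.

k_a ≈ 2.88 d⁻¹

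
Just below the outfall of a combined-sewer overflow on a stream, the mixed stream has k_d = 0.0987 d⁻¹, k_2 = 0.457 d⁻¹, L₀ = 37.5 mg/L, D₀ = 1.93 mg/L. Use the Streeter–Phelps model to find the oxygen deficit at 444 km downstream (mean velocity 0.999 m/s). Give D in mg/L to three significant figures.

Travel time t = x/v = 444 km / (0.999 m/s) = 444000 m / 0.999 m/s = 444400 s = 5.144 d.
k_d L₀/(k_2−k_d) = 0.0987×37.5/(0.457−0.0987) = 3.701/0.3583 = 10.33 mg/L.
e^(−k_d t) = e^(−0.0987×5.144) = 0.6019; e^(−k_2 t) = e^(−0.457×5.144) = 0.09529.
D = 10.33 × (0.6019 − 0.09529) + 1.93 × 0.09529 = 5.233 + 0.1839 = 5.417 mg/L.

D ≈ 5.42 mg/L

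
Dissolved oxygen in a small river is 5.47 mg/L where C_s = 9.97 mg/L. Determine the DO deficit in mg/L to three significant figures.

D ≈ 4.50 mg/L

D = C_s − C = 9.97 − 5.47 = 4.50 mg/L.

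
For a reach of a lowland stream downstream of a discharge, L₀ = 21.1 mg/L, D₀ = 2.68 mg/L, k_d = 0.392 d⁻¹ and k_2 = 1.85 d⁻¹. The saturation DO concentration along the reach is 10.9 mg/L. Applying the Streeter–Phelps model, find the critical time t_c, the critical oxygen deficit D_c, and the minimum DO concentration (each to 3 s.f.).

t_c ≈ 0.626 d; D_c ≈ 3.50 mg/L; min DO ≈ 7.40 mg/L

t_c = [1/(k_2−k_d)] ln[(k_2/k_d)(1 − D₀(k_2−k_d)/(k_d L₀))]
= [1/(1.85−0.392)] ln[(1.85/0.392)(1 − 2.68×1.458/(0.392×21.1))]
= (1/1.458) ln[4.719 × 0.5276] = 0.6859 × ln(2.490) = 0.6859 × 0.9122 = 0.6257 d.
L(t_c) = L₀ e^(−k_d t_c) = 21.1 × 0.7825 = 16.51 mg/L, and at the critical point k_2 D_c = k_d L, so D_c = (0.392/1.85) × 16.51 = 3.498 mg/L.
Minimum DO = C_s − D_c = 10.9 − 3.498 = 7.402 mg/L.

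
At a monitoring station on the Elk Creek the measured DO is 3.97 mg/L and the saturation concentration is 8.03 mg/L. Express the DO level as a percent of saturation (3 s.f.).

% saturation = C/C_s × 100 = 3.97/8.03 × 100 = 49.4 %.

49.4 % saturation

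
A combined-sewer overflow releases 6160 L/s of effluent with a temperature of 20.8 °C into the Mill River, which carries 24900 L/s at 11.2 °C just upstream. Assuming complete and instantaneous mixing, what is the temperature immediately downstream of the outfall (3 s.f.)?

13.1 °C

Flow-weighted mixing: C = (Q_r C_r + Q_w C_w)/(Q_r + Q_w)
= (24900×11.2 + 6160×20.8)/(24900 + 6160) = 407000/31060 = 13.10 °C.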